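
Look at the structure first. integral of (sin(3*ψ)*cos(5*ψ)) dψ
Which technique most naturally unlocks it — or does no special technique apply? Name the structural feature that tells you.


Verdict: a trigonometric identity — cross-frequency products like sin(3*ψ)*cos(5*ψ) are the textbook product-to-sum case — the identity converts them to directly integrable sinusoids.


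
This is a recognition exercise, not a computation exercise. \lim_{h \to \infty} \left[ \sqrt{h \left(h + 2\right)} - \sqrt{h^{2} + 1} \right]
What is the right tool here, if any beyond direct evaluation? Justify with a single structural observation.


Diagnosis: conjugate multiplication — the difference \sqrt{h \left(h + 2\right)} - \sqrt{h^{2} + 1} is an ∞ − ∞ stalemate; its conjugate partner breaks the tie.


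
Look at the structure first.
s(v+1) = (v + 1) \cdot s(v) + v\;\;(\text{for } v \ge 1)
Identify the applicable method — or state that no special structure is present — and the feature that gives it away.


Best approach: a summation factor — normalize by the running product of v + 1: the left side becomes a difference, and differences sum.


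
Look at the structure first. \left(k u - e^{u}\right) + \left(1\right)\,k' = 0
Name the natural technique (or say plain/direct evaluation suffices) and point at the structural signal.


Method: a linear integrating factor — first power of k, nonzero forcing: the integrating-factor recipe applies verbatim with p = u.


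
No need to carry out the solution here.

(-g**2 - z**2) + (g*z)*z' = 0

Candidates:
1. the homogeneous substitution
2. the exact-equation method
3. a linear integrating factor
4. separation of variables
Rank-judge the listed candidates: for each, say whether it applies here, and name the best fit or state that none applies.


Technique: the homogeneous substitution — the slope's numerator and denominator have matching total degree, so it depends only on z/g and the ratio substitution collapses it. A Bernoulli substitution is a fair alternative on this equation directly; the homogeneous reading takes it as given.
- the homogeneous substitution — yes, a natural case for it.
- the exact-equation method: exactness fails on the nose — the mixed partials do not match.
- a linear integrating factor — a nonlinear term in the unknown puts this outside the integrating-factor template.
- separation of variables — no division isolates the independent variable from the unknown.


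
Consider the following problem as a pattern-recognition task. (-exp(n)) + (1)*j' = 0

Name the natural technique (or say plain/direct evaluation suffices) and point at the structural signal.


Verdict: no special technique — solved for the derivative, no j appears — this is antidifferentiation in n wearing ODE clothing.


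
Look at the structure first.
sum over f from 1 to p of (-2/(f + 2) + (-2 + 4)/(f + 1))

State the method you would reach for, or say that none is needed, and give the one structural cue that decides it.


Diagnosis: telescoping — spot the paired structure — each term adds (-2 + 4)/(f + 1) and subtracts its successor value, which the next term restores: the definition of a telescoping chain.


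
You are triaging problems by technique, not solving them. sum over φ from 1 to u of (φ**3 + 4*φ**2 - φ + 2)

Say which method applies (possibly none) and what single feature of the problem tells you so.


Diagnosis: no special technique — no ratio, no shift structure, no binomial pattern: sum the constant-multiple powers of φ with known formulas.


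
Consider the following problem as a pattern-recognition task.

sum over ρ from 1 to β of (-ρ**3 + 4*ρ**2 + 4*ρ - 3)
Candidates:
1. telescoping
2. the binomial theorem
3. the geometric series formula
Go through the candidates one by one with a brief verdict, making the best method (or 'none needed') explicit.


Best approach: no special technique — no ratio, no shift structure, no binomial pattern: sum the constant-multiple powers of ρ with known formulas.
- telescoping — neither a shifted-difference shape nor integer-spaced poles are present.
- the binomial theorem: no binomial coefficients pair up with complementary powers here.
- the geometric series formula: dividing successive terms gives an index-dependent quantity, not a constant.


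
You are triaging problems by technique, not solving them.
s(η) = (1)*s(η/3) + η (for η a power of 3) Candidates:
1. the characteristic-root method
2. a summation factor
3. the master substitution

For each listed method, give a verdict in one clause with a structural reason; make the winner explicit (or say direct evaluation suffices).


Best approach: the master substitution — the argument shrinks by the factor 3, so measure the index on a logarithmic scale and the recursion becomes a shift.
- the characteristic-root method — the recursion divides its index rather than shifting it — outside the constant-shift family the root method covers.
- a summation factor — a divided-index call is outside the fixed-shift first-order family a summation factor normalizes.
- the master substitution — yes — fits the structure here.


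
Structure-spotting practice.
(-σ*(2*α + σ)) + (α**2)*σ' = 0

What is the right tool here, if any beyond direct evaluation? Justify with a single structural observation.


Verdict: the homogeneous substitution — the slope's numerator and denominator share total degree; set v = σ/α and the equation drops to separable form. A Bernoulli substitution is a fair alternative on this equation directly; the homogeneous reading takes it as given.


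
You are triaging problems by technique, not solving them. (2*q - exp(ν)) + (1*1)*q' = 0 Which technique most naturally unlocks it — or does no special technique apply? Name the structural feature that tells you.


Best approach: a linear integrating factor — the unknown enters only to the first power against a nonzero forcing term — the integrating-factor template applies directly.


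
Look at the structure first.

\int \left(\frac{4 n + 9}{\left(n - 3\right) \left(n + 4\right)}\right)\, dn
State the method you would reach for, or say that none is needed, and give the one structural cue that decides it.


Diagnosis: partial fractions — the bottom factors while the top stays lower-degree — split into simple fractions and integrate piece by piece.


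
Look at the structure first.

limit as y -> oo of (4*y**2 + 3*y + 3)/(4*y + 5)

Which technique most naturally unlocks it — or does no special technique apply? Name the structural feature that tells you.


Technique: dominant-term comparison — as y grows, only the highest-degree terms matter — compare leading terms and read the limit off. As a single quotient, the ∞/∞ shape would yield to repeated differentiation as well — the growth comparison gets there in one look.


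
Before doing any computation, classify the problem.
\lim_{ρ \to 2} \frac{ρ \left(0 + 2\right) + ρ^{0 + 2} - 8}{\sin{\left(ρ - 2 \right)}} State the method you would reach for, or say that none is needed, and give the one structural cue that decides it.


Best approach: l'Hôpital's rule (0/0) — both numerator and denominator vanish at 2: the genuine 0/0 indeterminate that l'Hôpital exists for. The standard small-argument limits would also carry it; the rule is the systematic route.


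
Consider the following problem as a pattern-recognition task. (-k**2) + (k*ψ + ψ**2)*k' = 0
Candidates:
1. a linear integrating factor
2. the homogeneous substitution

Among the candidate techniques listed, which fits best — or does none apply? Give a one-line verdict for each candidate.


Diagnosis: the homogeneous substitution — the slope's numerator and denominator share total degree; set v = k/ψ and the equation drops to separable form. Rewriting — with the variables' roles exchanged where the shape demands it — would expose a Bernoulli structure too; the homogeneous substitution simply reads the degrees directly.
- a linear integrating factor: a nonlinear term in the unknown puts this outside the integrating-factor template.
- the homogeneous substitution — yes, a natural case for it.


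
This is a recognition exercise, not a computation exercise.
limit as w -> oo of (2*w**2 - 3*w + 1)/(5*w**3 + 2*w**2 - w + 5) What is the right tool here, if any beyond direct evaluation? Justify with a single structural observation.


Diagnosis: dominant-term comparison — divide by the highest power of w present: lower-order terms vanish and the dominant ratio remains. As a single quotient, the ∞/∞ shape would yield to repeated differentiation as well — the growth comparison gets there in one look.


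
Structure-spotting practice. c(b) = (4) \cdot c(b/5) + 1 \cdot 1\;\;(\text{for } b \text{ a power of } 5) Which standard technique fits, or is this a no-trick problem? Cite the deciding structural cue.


Method: the master substitution — the argument shrinks by the factor 5, so measure the index on a logarithmic scale and the recursion becomes a shift.


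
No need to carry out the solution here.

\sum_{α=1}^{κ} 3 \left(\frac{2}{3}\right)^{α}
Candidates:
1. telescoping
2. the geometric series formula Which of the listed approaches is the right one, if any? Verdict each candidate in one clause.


Best approach: the geometric series formula — each term is \frac{2}{3} times the previous one, so the geometric-series formula applies directly.
- telescoping — neither a shifted-difference shape nor integer-spaced poles are present.
- the geometric series formula: yes, a natural case for it.


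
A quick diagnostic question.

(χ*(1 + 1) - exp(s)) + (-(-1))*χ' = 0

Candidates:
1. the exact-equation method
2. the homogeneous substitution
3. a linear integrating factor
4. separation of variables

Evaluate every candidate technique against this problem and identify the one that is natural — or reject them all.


Best approach: a linear integrating factor — χ appears only to the first power with coefficient (1 + 1) — the classic integrating-factor setup.
- the exact-equation method: the mixed-partials test fails on this split — it is not an exact differential as presented.
- the homogeneous substitution: solved for the derivative, the right side changes under joint scaling of the two variables.
- a linear integrating factor: applies; the problem has the shape this method handles.
- separation of variables — the two dependences are entangled, not a clean product of one-variable pieces.


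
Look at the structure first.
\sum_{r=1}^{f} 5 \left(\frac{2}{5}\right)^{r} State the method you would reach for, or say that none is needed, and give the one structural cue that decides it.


Verdict: the geometric series formula — consecutive terms stand in a fixed index-free ratio — the geometric sum formula closes it.


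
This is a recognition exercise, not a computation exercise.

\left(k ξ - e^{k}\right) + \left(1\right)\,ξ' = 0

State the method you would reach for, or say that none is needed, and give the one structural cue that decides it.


Diagnosis: a linear integrating factor — ξ appears only to the first power with coefficient k — the classic integrating-factor setup.


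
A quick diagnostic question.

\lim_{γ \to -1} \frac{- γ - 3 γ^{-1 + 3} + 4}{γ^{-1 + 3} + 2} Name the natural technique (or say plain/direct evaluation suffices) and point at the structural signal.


Diagnosis: no special technique — nothing blocks direct substitution at -1: plug in and finish.


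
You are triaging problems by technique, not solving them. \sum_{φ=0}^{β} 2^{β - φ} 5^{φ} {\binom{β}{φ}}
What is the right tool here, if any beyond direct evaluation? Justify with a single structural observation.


Technique: the binomial theorem — the binomial coefficients weight matched powers of 5 and 2, which is exactly the expansion of a binomial power.


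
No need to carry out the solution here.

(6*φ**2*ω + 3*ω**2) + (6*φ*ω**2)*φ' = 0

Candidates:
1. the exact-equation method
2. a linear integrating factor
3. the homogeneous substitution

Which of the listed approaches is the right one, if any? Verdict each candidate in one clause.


Method: the exact-equation method — check exactness first: here it holds (6*φ**2*ω + 3*ω**2, 6*φ*ω**2 have matching cross partials), so no integrating factor is needed.
- the exact-equation method — a fit — the right tool for this form.
- a linear integrating factor: a nonlinear term in the unknown puts this outside the integrating-factor template.
- the homogeneous substitution: the slope is not a function of the ratio of the variables alone.


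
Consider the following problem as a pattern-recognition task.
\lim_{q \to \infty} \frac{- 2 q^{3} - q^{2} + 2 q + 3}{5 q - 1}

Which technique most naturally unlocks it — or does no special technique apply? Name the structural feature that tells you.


Best approach: dominant-term comparison — as q grows, only the highest-degree terms matter — compare leading terms and read the limit off. Differentiating the expression as a single quotient would eventually settle it as well; matching dominant growth settles it immediately.


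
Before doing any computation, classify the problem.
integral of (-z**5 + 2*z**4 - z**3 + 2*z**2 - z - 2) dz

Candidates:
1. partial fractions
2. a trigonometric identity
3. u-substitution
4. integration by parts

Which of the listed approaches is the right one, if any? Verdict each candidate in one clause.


Best approach: no special technique — every term is a constant multiple of a power of z; term-wise power-rule integration needs no preliminary transformation.
- partial fractions — there is no rational-function structure to decompose.
- a trigonometric identity: there is no trigonometric structure at all — the integrand carries no sine or cosine to rewrite.
- u-substitution — no substitution does more than relabel what direct integration already handles.
- integration by parts — parts would only shuffle a directly integrable integrand.


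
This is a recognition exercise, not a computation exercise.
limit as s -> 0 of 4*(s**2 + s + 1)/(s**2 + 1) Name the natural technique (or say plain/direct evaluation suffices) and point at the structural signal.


Verdict: no special technique — the function is continuous at 0; evaluation is itself the limit, no machinery required.


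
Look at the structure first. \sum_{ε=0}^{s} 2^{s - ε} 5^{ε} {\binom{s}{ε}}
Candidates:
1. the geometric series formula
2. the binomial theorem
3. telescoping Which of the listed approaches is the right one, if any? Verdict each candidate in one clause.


Best approach: the binomial theorem — binomial coefficients against complementary powers of 5 and 2: recognize the binomial expansion and resum.
- the geometric series formula: no single multiplier carries one term to the next throughout the sum.
- the binomial theorem: yes — fits the structure here.
- telescoping — in the displayed form, no term reappears at a neighboring index to cancel against.


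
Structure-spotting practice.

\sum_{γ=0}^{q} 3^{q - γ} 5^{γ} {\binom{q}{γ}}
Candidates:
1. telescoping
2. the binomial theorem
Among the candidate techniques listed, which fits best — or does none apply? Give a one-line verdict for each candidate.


Diagnosis: the binomial theorem — the summand is term γ of a binomial expansion in 5 and 3; the whole sum is a single power.
- telescoping — writing out consecutive terms as given produces no pairwise cancellation.
- the binomial theorem — a fit — the right tool for this form.


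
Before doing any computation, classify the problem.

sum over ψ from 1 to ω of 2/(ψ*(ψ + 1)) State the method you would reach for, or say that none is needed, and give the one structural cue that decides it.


Method: telescoping — split 2/(ψ*(ψ + 1)) by partial fractions and the pieces are one function at shifted arguments — interior terms cancel.


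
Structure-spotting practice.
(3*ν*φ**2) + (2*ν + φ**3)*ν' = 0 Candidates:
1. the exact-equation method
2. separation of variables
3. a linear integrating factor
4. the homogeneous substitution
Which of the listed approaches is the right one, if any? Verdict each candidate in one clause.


Verdict: the exact-equation method — the compatibility test passes: the ν-derivative of 3*ν*φ**2 matches the φ-derivative of 2*ν + φ**3, so integrate a potential.
- the exact-equation method: a fit — the right tool for this form.
- separation of variables: the two dependences do not factor apart.
- a linear integrating factor: a nonlinear term in the unknown puts this outside the integrating-factor template.
- the homogeneous substitution: the ratio substitution does not collapse this equation.


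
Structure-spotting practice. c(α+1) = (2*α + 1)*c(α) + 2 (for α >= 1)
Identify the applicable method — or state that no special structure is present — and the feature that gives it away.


Best approach: a summation factor — one step of memory with a weight 2*α + 1 that changes as the index grows — the summation-factor construction is built for this.


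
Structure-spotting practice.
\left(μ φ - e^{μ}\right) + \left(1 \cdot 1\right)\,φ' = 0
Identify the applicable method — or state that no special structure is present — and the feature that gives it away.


Best approach: a linear integrating factor — first power of φ, nonzero forcing: the integrating-factor recipe applies verbatim with p = μ.


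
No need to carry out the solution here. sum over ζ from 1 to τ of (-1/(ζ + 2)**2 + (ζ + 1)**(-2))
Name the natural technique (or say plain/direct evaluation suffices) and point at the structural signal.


Technique: telescoping — this sum is a zipper: each term contributes (ζ + 1)**(-2) and removes the next index's value, which the following term puts back, closing term by term.


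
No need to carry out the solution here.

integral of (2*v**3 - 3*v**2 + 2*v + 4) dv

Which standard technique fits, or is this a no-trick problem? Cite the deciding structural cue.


Diagnosis: no special technique — a term-by-term power-rule job in v; no substitution or rearrangement earns its keep here.


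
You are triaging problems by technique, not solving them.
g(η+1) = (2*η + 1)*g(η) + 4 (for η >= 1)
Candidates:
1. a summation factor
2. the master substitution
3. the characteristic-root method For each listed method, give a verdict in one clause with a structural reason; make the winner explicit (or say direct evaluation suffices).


Method: a summation factor — because the multiplier 2*η + 1 is index-dependent, divide through by its running product and sum the resulting differences.
- a summation factor: applicable, and directly so.
- the master substitution — this is shift-type recursion, outside the divide-and-conquer template.
- the characteristic-root method: the coefficients vary with the index, breaking the constant-coefficient structure the method needs.


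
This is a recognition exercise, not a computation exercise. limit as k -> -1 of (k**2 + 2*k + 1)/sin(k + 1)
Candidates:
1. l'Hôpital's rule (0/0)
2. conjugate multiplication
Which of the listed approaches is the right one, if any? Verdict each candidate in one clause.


Method: l'Hôpital's rule (0/0) — numerator and denominator both vanish at -1 — a genuine 0/0 form, which is exactly when l'Hôpital applies. Expanding numerator and denominator to first order gives the same value — the rule automates exactly that.
- l'Hôpital's rule (0/0) — applies; the problem has the shape this method handles.
- conjugate multiplication — there is no infinity-minus-infinity radical difference to rationalize.


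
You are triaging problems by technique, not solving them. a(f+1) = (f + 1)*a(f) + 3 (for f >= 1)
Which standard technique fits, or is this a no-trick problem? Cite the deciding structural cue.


Verdict: a summation factor — it is first-order linear but the coefficient f + 1 depends on the index, so multiply through by a summation factor to telescope it.


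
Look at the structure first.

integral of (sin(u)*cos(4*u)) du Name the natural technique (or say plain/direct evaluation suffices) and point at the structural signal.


Diagnosis: a trigonometric identity — two sinusoids at different rates multiply in sin(u)*cos(4*u); the product-to-sum identity uncouples them.


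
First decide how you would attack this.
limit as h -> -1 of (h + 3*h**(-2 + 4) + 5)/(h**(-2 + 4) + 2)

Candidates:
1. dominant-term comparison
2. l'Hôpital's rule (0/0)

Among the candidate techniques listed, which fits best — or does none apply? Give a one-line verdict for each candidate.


Method: no special technique — the function is continuous at -1; evaluation is itself the limit, no machinery required.
- dominant-term comparison: leading-power comparison does not apply to this form.
- l'Hôpital's rule (0/0): evaluation at the point is determinate, so the rule has nothing to repair.


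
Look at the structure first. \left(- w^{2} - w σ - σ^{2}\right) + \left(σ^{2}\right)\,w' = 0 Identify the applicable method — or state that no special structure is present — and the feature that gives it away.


Technique: the homogeneous substitution — the slope is degree-zero homogeneous: the ratio substitution v = w/σ collapses it.


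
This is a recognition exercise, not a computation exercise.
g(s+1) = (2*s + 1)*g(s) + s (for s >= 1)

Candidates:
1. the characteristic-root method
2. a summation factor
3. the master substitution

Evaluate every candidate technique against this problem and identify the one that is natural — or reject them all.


Best approach: a summation factor — it is first-order linear but the coefficient 2*s + 1 depends on the index, so multiply through by a summation factor to telescope it.
- the characteristic-root method: the coefficients vary with the index, breaking the constant-coefficient structure the method needs.
- a summation factor: yes, a natural case for it.
- the master substitution: there is no divide-the-index recursive argument.


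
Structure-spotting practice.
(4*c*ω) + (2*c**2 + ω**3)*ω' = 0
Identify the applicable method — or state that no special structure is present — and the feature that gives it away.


Technique: the exact-equation method — this form is already the differential of something: the matching mixed partials of 4*c*ω and 2*c**2 + ω**3 prove it.


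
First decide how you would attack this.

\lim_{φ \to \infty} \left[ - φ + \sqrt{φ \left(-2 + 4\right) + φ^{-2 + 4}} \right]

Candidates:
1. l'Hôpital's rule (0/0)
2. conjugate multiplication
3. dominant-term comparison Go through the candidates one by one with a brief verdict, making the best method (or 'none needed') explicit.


Verdict: conjugate multiplication — an infinity-minus-infinity difference with a surviving radical — multiply by the conjugate to cancel the divergence.
- l'Hôpital's rule (0/0): no quotient structure at all: the clash is ∞ minus ∞, which rationalizing converts into a tractable ratio.
- conjugate multiplication — applies; the problem has the shape this method handles.
- dominant-term comparison: no ranking of term growth rates resolves the limit here.


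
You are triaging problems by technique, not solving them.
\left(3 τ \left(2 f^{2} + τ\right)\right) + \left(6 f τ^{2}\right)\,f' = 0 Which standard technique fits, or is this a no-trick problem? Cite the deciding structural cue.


Diagnosis: the exact-equation method — equality of cross partials is the green light — assemble the potential function term by term.


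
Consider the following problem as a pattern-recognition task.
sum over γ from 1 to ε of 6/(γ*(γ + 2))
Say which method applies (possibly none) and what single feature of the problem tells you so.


Technique: telescoping — 6/(γ*(γ + 2)) decomposes into shift-paired simple fractions; the series telescopes to finitely many boundary pieces.


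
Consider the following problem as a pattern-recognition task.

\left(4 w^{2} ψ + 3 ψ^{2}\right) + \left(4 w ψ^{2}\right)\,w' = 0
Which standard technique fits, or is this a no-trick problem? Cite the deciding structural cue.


Diagnosis: the exact-equation method — 4 w^{2} ψ + 3 ψ^{2} and 4 w ψ^{2} pass the exactness check on the nose, so no integrating factor in ψ or w is needed at all.


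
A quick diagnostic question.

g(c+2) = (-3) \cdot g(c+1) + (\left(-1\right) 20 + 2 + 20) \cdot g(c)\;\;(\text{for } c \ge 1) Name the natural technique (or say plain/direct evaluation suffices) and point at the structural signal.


Technique: the characteristic-root method — the recurrence is linear and homogeneous with constant coefficients, so the ansatz r^c turns it into a polynomial equation for r.


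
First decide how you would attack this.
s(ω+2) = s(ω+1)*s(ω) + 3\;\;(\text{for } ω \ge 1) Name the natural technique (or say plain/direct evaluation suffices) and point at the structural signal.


Diagnosis: no special technique — the new term depends nonlinearly on the old ones, which disqualifies every superposition-based technique.


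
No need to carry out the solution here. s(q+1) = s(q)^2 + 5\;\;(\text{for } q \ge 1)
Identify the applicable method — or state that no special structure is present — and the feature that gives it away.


Best approach: no special technique — no ansatz, no master substitution, no summation factor survives the nonlinearity here.


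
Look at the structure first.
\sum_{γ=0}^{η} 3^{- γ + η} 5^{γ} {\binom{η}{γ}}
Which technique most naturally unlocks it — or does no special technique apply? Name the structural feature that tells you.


Verdict: the binomial theorem — terms weighting {\binom{η}{γ}} against matched powers of 5 and 3 reassemble into (5 + 3)^η by the binomial theorem.


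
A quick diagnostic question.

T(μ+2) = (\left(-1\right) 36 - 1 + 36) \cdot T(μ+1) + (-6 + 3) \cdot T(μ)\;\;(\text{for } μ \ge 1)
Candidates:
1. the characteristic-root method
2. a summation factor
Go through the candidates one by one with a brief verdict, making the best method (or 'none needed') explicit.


Technique: the characteristic-root method — shift-invariance with fixed coefficients calls for exponential trials; the characteristic polynomial finds every r^μ.
- the characteristic-root method — yes — fits the structure here.
- a summation factor: the recurrence reaches back more than one step, outside the first-order family a summation factor normalizes.


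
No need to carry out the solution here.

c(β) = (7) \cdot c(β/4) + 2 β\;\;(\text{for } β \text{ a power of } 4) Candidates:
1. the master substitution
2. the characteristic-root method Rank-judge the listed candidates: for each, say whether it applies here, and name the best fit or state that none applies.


Verdict: the master substitution — treat m = log base 4 of β as the new clock: one recursion step advances m by one while β scales by 4.
- the master substitution — yes — fits the structure here.
- the characteristic-root method: the recursion divides its index rather than shifting it — outside the constant-shift family the root method covers.


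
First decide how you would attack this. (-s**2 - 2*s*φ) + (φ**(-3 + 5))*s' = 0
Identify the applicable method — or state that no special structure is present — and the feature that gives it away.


Best approach: the homogeneous substitution — scaling φ and s together leaves the slope fixed — it depends only on s/φ, so substitute the ratio. A Bernoulli substitution is a fair alternative on this equation directly; the homogeneous reading takes it as given.


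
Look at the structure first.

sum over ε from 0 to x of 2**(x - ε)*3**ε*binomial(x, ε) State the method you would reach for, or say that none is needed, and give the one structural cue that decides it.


Diagnosis: the binomial theorem — the summand is term ε of a binomial expansion in 3 and 2; the whole sum is a single power.


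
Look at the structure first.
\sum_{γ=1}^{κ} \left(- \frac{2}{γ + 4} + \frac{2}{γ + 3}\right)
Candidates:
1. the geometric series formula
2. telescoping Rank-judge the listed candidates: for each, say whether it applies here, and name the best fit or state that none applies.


Method: telescoping — a difference of consecutive values of one function (\frac{2}{γ + 3} at one index and the next) — telescoping by construction.
- the geometric series formula: there is no constant term-to-term ratio.
- telescoping — a fit — the right tool for this form.


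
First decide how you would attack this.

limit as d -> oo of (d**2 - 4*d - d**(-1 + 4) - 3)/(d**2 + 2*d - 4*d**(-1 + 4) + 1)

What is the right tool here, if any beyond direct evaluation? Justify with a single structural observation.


Best approach: dominant-term comparison — growth-rate triage: the leading powers of d decide the limit, everything else is noise. Differentiating the expression as a single quotient would eventually settle it as well; matching dominant growth settles it immediately.


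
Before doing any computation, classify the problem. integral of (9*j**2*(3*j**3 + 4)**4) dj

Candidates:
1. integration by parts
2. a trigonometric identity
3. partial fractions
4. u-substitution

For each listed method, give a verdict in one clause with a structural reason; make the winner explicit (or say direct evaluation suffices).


Method: u-substitution — spotting that 9*j**2 is a constant multiple of the derivative of 3*j**3 + 4 is the key observation — substitute u = 3*j**3 + 4 and the integral becomes one-dimensional in u. Brute-force expansion works too — the substitution sees the structure instead of grinding through terms.
- integration by parts: splitting off a factor buys nothing — the integrand integrates directly without parts.
- a trigonometric identity: with no trigonometric functions present, identity rewriting has no target.
- partial fractions — the expression is not a ratio of polynomials that decomposes further.
- u-substitution — yes — fits the structure here.


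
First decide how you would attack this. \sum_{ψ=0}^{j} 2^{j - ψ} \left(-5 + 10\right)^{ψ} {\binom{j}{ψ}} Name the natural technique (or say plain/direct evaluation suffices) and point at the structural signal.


Diagnosis: the binomial theorem — terms weighting {\binom{j}{ψ}} against matched powers of (-5 + 10) and 2 reassemble into ((-5 + 10) + 2)^j by the binomial theorem.


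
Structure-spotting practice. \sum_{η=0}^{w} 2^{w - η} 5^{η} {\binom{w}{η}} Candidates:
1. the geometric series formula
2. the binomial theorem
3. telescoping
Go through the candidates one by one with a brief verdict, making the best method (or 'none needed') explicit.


Method: the binomial theorem — the binomial coefficients weight matched powers of 5 and 2, which is exactly the expansion of a binomial power.
- the geometric series formula: consecutive terms are not related by a fixed multiplier.
- the binomial theorem: a fit — the right tool for this form.
- telescoping: the summand is not presented as a shifted difference — a telescoping rewrite may exist, but the displayed structure does not offer one.


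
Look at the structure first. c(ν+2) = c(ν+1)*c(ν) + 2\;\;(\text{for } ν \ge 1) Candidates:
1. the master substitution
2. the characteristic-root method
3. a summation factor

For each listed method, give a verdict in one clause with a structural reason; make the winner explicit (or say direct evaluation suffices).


Technique: no special technique — the recurrence is nonlinear in the sequence values; study it directly, no linear machinery applies.
- the master substitution: there is no divide-the-index recursive argument.
- the characteristic-root method — the recursion is nonlinear in the sequence values, so no linear-modes ansatz applies.
- a summation factor — the recursion is nonlinear — outside the first-order linear family a summation factor addresses.


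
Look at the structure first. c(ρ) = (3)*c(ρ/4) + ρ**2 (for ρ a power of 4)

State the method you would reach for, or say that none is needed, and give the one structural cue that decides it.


Best approach: the master substitution — recursion at ρ/4 is multiplicative in the index; logarithmic reindexing via ρ = 4^m linearizes it.


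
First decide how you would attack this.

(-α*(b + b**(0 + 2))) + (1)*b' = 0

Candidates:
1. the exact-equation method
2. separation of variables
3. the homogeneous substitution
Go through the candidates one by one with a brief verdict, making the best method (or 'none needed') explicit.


Verdict: separation of variables — separating collects all b-dependence with the derivative and leaves all α-dependence opposite: variables separate. This doubles as a Bernoulli equation in the unknown as written; dividing and integrating works on it directly.
- the exact-equation method: the mixed-partials test fails on this split — it is not an exact differential as presented.
- separation of variables: yes, a natural case for it.
- the homogeneous substitution — the slope changes under joint rescaling, failing the degree-zero test.


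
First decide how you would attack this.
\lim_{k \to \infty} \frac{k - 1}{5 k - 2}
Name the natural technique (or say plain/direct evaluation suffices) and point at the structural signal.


Method: dominant-term comparison — at large k only the top-degree terms survive; compare the leading terms and the limit falls out. Viewed as a single quotient this is an ∞/∞ form — an at-infinity application of l'Hôpital's rule would also resolve it; comparing leading growth reads the answer without differentiating.


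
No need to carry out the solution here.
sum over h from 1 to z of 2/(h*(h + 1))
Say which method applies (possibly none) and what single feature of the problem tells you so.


Best approach: telescoping — split 2/(h*(h + 1)) by partial fractions and the pieces are one function at shifted arguments — interior terms cancel.


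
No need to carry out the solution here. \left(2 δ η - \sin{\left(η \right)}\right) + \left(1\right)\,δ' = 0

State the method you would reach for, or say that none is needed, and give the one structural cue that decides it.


Best approach: a linear integrating factor — linear in the unknown with genuine forcing: multiply through by the exponential of the integrated coefficient and the left side closes into one derivative.


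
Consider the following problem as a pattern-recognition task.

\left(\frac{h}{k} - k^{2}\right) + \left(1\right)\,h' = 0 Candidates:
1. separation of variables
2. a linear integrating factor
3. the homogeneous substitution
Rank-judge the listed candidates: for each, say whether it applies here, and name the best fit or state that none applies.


Diagnosis: a linear integrating factor — linear in the unknown with genuine forcing: multiply through by the exponential of the integrated coefficient and the left side closes into one derivative.
- separation of variables: no division isolates the independent variable from the unknown.
- a linear integrating factor: applicable, and directly so.
- the homogeneous substitution — the slope is not a function of the ratio of the variables alone.


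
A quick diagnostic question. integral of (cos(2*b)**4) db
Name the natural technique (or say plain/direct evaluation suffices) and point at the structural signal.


Technique: a trigonometric identity — cos(2*b)**4 is an even power — the power-reduction identity rewrites it into first-degree cosines.


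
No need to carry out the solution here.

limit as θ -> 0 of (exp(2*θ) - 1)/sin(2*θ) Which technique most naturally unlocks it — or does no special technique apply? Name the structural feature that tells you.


Best approach: l'Hôpital's rule (0/0) — plug in 0: top and bottom both hit zero, so differentiate each and retry. Expanding numerator and denominator to first order gives the same value — the rule automates exactly that.


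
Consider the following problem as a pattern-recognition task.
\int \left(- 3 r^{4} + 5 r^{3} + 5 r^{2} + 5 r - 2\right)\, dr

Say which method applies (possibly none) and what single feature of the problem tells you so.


Best approach: no special technique — every term is a constant multiple of a power of r; term-wise power-rule integration needs no preliminary transformation.


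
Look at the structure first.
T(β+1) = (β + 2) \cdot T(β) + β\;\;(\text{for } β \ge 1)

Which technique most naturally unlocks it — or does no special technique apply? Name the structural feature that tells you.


Technique: a summation factor — because the multiplier β + 2 is index-dependent, divide through by its running product and sum the resulting differences.


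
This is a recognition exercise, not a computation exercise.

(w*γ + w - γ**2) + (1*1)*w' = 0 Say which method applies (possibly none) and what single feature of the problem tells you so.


Verdict: a linear integrating factor — linear in the unknown with genuine forcing: multiply through by the exponential of the integrated coefficient and the left side closes into one derivative.


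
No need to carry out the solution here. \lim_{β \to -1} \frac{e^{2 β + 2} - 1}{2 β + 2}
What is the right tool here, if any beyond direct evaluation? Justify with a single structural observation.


Verdict: l'Hôpital's rule (0/0) — the 0/0 form at -1 is the signature situation for l'Hôpital's rule. One could equally expand both pieces locally and compare leading terms; the rule does that in one stroke.


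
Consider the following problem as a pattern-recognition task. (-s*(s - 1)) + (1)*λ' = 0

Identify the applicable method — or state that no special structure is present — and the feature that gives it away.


Method: no special technique — solved for the derivative, λ never appears on the right — this is a direct integration in s, not a differential-equations problem at heart.


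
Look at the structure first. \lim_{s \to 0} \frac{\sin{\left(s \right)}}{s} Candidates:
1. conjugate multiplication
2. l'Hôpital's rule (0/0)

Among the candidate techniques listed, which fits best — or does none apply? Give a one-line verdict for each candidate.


Verdict: l'Hôpital's rule (0/0) — plug in 0: top and bottom both hit zero, so differentiate each and retry. The standard small-argument limits would also carry it; the rule is the systematic route.
- conjugate multiplication: multiplying by a conjugate would not remove any indeterminacy here.
- l'Hôpital's rule (0/0) — yes — fits the structure here.


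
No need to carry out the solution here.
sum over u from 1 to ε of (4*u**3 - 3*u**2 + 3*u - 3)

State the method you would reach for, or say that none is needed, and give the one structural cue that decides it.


Best approach: no special technique — nothing telescopes and nothing is geometric; polynomial terms in u sum term by term.


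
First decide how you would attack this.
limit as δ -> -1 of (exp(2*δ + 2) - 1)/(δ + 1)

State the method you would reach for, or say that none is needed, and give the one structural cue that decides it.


Verdict: l'Hôpital's rule (0/0) — the 0/0 form at -1 is the signature situation for l'Hôpital's rule. A local series expansion at the point resolves it as well; the rule is the packaged version of that step.


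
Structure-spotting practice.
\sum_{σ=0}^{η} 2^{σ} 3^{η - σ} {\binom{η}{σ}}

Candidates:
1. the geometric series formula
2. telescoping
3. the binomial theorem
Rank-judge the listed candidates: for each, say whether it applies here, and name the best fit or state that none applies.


Technique: the binomial theorem — the summand is term σ of a binomial expansion in 2 and 3; the whole sum is a single power.
- the geometric series formula — the term-to-term ratio drifts with the index — the one thing the geometric formula cannot absorb.
- telescoping — writing out consecutive terms as given produces no pairwise cancellation.
- the binomial theorem: yes — fits the structure here.
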